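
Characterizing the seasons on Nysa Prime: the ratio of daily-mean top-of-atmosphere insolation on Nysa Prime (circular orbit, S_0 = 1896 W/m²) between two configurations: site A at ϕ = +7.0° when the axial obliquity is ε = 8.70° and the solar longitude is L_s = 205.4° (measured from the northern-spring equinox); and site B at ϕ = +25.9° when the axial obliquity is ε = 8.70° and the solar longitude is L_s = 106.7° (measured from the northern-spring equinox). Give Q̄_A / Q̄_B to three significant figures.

Q̄_A / Q̄_B ≈ 0.986

— Configuration A (ϕ=+7.0°):
Solar declination: sin δ = sin ε · sin L_s = sin 8.70° × sin 205.4° = -0.06488, so δ = -3.720°.
cos h₀ = −tan(+7.0°) tan(-3.720°) = 0.0080, h₀ = 1.5628 rad.
Bracket: h₀ sin ϕ sin δ + cos ϕ cos δ sin h₀ = 1.5628×0.12187×-0.06488 + 0.99255×0.99789×0.99997 = -0.012357 + 0.990426 = 0.978069.
Q̄ = (S_0/π) × [bracket] = (1896/π) × 0.978069 = 590.28 W/m².
— Configuration B (ϕ=+25.9°):
Solar declination: sin δ = sin ε · sin L_s = sin 8.70° × sin 106.7° = 0.14488, so δ = +8.330°.
cos h₀ = −tan(+25.9°) tan(+8.330°) = -0.0711, h₀ = 1.6420 rad.
Bracket: h₀ sin ϕ sin δ + cos ϕ cos δ sin h₀ = 1.6420×0.43680×0.14488 + 0.89956×0.98945×0.99747 = 0.103912 + 0.887818 = 0.991730.
Q̄ = (S_0/π) × [bracket] = (1896/π) × 0.991730 = 598.52 W/m².
Ratio Q̄_A / Q̄_B = 590.28 / 598.52 = 0.9862.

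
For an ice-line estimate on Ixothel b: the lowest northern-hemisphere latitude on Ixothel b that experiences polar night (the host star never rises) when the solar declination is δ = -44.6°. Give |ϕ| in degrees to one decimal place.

Polar night requires cos h₀ = −tan ϕ tan δ ≥ 1, i.e. tan ϕ tan δ ≤ −1.
The boundary is |tan ϕ| · |tan δ| = 1, so |ϕ| = 90° − |δ| = 90° − 44.6° = 45.4° in the northern hemisphere.

|ϕ| = 45.4°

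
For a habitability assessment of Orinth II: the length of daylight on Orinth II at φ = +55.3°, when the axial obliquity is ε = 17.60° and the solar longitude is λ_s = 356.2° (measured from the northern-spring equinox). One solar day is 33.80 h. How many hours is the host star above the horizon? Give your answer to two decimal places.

16.59 h

Solar declination: sin δ = sin ε · sin λ_s = sin 17.60° × sin 356.2° = -0.02004, so δ = -1.148°.
cos H₀ = −tan φ · tan δ = −tan(+55.3°) × tan(-1.148°) = 0.0289, so H₀ = 1.5418 rad = 88.34°.
Daylight = 2H₀/(2π) × 33.80 h = (1.5418/π) × 33.80 = 16.59 h.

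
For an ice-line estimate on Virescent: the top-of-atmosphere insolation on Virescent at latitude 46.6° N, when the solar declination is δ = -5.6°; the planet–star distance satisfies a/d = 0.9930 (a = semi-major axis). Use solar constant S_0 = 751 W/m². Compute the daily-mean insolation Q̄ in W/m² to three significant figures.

cos h₀ = −tan(+46.6°) tan(-5.600°) = 0.1037, h₀ = 1.4669 rad.
Bracket: h₀ sin ϕ sin δ + cos ϕ cos δ sin h₀ = 1.4669×0.72657×-0.09758 + 0.68709×0.99523×0.99461 = -0.104001 + 0.680127 = 0.576126.
Inverse-square distance factor (a/d)² = 0.9930² = 0.986049.
Q̄ = (S_0/π) × 0.986049 × [bracket] = (751/π) × 0.986049 × 0.576126 = 135.8 W/m².

Q̄ ≈ 136 W/m²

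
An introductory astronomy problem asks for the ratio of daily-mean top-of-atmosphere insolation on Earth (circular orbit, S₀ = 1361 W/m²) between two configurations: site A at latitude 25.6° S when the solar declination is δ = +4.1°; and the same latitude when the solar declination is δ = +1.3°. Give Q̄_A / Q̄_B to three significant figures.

— Configuration A (φ=-25.6°):
cos H₀ = −tan(-25.6°) tan(+4.100°) = 0.0343, H₀ = 1.5364 rad.
Bracket: H₀ sin φ sin δ + cos φ cos δ sin H₀ = 1.5364×-0.43209×0.07150 + 0.90183×0.99744×0.99941 = -0.047466 + 0.898991 = 0.851525.
Q̄ = (S₀/π) × [bracket] = (1361/π) × 0.851525 = 368.90 W/m².
— Configuration B (φ=-25.6°):
cos H₀ = −tan(-25.6°) tan(+1.300°) = 0.0109, H₀ = 1.5599 rad.
Bracket: H₀ sin φ sin δ + cos φ cos δ sin H₀ = 1.5599×-0.43209×0.02269 + 0.90183×0.99974×0.99994 = -0.015293 + 0.901541 = 0.886248.
Q̄ = (S₀/π) × [bracket] = (1361/π) × 0.886248 = 383.94 W/m².
Ratio Q̄_A / Q̄_B = 368.90 / 383.94 = 0.9608.

Q̄_A / Q̄_B ≈ 0.961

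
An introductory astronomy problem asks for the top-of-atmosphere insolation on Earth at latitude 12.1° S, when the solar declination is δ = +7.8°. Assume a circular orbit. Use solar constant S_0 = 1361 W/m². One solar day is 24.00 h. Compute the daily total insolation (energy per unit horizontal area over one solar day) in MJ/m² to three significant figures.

34.6 MJ/m²

cos h₀ = −tan(-12.1°) tan(+7.800°) = 0.0294, h₀ = 1.5414 rad.
Bracket: h₀ sin ϕ sin δ + cos ϕ cos δ sin h₀ = 1.5414×-0.20962×0.13572 + 0.97778×0.99075×0.99957 = -0.043852 + 0.968319 = 0.924467.
Q̄ = (S_0/π) × [bracket] = (1361/π) × 0.924467 = 400.50 W/m².
Daily total = Q̄ × 24.00 h × 3600 s/h = 400.50 × 24.00 × 3600 / 10⁶ = 34.60 MJ/m².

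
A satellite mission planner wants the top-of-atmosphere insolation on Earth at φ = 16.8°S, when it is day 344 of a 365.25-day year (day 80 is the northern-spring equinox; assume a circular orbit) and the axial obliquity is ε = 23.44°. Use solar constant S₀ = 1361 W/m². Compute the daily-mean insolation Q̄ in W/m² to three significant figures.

Solar longitude: λ_s = 360° × (344 − 80)/365.25 = 260.205°.
sin δ = sin 23.44° × sin 260.205° = -0.39199, so δ = -23.078°.
cos H₀ = −tan(-16.8°) tan(-23.078°) = -0.1286, H₀ = 1.6998 rad.
Bracket: H₀ sin φ sin δ + cos φ cos δ sin H₀ = 1.6998×-0.28903×-0.39199 + 0.95732×0.91997×0.99169 = 0.192582 + 0.873387 = 1.065969.
Q̄ = (S₀/π) × [bracket] = (1361/π) × 1.065969 = 461.8 W/m².

Q̄ ≈ 462 W/m²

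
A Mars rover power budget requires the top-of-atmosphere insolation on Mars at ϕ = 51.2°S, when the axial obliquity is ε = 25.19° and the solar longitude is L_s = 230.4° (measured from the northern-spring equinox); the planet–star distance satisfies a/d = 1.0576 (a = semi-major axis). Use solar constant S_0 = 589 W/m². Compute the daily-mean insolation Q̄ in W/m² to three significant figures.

Q̄ ≈ 220 W/m²

Solar declination: sin δ = sin ε · sin L_s = sin 25.19° × sin 230.4° = -0.32795, so δ = -19.144°.
cos h₀ = −tan(-51.2°) tan(-19.144°) = -0.4318, h₀ = 2.0172 rad.
Bracket: h₀ sin ϕ sin δ + cos ϕ cos δ sin h₀ = 2.0172×-0.77934×-0.32795 + 0.62660×0.94470×0.90199 = 0.515565 + 0.533932 = 1.049497.
Inverse-square distance factor (a/d)² = 1.0576² = 1.118518.
Q̄ = (S_0/π) × 1.118518 × [bracket] = (589/π) × 1.118518 × 1.049497 = 220.1 W/m².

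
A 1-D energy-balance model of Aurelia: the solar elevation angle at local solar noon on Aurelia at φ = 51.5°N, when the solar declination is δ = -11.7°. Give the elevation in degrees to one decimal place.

26.8°

At local noon the hour angle is zero, so the zenith angle equals |φ − δ| = |+51.5° − (-11.700°)| = 63.200°.
Elevation = 90° − 63.200° = 26.8°.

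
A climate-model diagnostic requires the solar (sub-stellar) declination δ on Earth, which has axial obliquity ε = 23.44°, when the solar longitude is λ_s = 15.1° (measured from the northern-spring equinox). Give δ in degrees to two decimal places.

δ = +5.95°

sin δ = sin ε · sin λ_s = sin 23.44° × sin 15.1° = 0.103626.
δ = arcsin(0.103626) = +5.95°.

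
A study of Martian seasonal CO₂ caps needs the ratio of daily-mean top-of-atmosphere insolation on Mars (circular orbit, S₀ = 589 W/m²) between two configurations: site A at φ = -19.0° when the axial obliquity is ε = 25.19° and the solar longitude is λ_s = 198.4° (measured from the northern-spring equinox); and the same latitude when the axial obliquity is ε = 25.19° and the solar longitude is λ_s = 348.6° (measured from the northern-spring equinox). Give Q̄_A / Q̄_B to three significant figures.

— Configuration A (φ=-19.0°):
Solar declination: sin δ = sin ε · sin λ_s = sin 25.19° × sin 198.4° = -0.13435, so δ = -7.721°.
cos H₀ = −tan(-19.0°) tan(-7.721°) = -0.0467, H₀ = 1.6175 rad.
Bracket: H₀ sin φ sin δ + cos φ cos δ sin H₀ = 1.6175×-0.32557×-0.13435 + 0.94552×0.99093×0.99891 = 0.070750 + 0.935923 = 1.006673.
Q̄ = (S₀/π) × [bracket] = (589/π) × 1.006673 = 188.74 W/m².
— Configuration B (φ=-19.0°):
Solar declination: sin δ = sin ε · sin λ_s = sin 25.19° × sin 348.6° = -0.08413, so δ = -4.826°.
cos H₀ = −tan(-19.0°) tan(-4.826°) = -0.0291, H₀ = 1.5999 rad.
Bracket: H₀ sin φ sin δ + cos φ cos δ sin H₀ = 1.5999×-0.32557×-0.08413 + 0.94552×0.99646×0.99958 = 0.043822 + 0.941777 = 0.985599.
Q̄ = (S₀/π) × [bracket] = (589/π) × 0.985599 = 184.78 W/m².
Ratio Q̄_A / Q̄_B = 188.74 / 184.78 = 1.021.

Q̄_A / Q̄_B ≈ 1.02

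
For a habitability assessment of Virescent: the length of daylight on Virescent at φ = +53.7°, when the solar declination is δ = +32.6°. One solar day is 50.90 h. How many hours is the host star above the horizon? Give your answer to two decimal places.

cos H₀ = −tan φ · tan δ = −tan(+53.7°) × tan(+32.600°) = -0.8706, so H₀ = 2.6272 rad = 150.53°.
Daylight = 2H₀/(2π) × 50.90 h = (2.6272/π) × 50.90 = 42.57 h.

42.57 h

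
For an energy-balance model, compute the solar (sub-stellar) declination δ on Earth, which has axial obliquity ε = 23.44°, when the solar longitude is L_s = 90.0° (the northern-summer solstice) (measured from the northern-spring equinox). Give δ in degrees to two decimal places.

sin δ = sin ε · sin L_s = sin 23.44° × sin 90.0° = 0.397789.
δ = arcsin(0.397789) = +23.44°.

δ = +23.44°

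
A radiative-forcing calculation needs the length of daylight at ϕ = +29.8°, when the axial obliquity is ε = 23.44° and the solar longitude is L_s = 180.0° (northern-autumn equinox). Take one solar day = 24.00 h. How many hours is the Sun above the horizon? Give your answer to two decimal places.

Solar declination: sin δ = sin ε · sin L_s = sin 23.44° × sin 180.0° = 0.00000, so δ = +0.000°.
cos h₀ = −tan ϕ · tan δ = −tan(+29.8°) × tan(+0.000°) = -0.0000, so h₀ = 1.5708 rad = 90.00°.
Daylight = 2h₀/(2π) × 24.00 h = (1.5708/π) × 24.00 = 12.00 h.

12.00 h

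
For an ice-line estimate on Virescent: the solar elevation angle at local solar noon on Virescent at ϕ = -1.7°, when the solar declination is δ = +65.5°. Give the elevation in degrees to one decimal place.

22.8°

At local noon the hour angle is zero, so the zenith angle equals |ϕ − δ| = |-1.7° − (+65.500°)| = 67.200°.
Elevation = 90° − 67.200° = 22.8°.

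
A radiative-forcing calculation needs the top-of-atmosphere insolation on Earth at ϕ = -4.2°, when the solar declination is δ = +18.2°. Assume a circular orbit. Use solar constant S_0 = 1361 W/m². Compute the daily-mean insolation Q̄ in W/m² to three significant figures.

cos h₀ = −tan(-4.2°) tan(+18.200°) = 0.0241, h₀ = 1.5466 rad.
Bracket: h₀ sin ϕ sin δ + cos ϕ cos δ sin h₀ = 1.5466×-0.07324×0.31233 + 0.99731×0.94997×0.99971 = -0.035379 + 0.947140 = 0.911761.
Q̄ = (S_0/π) × [bracket] = (1361/π) × 0.911761 = 395.0 W/m².

Q̄ ≈ 395 W/m²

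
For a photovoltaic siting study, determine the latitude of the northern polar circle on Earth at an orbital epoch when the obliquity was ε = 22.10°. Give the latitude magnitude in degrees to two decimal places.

67.90°

The polar circle is the lowest latitude that experiences at least one full rotation of continuous daylight at the northern-summer solstice; it lies at |φ| = 90° − ε = 90° − 22.10° = 67.90°.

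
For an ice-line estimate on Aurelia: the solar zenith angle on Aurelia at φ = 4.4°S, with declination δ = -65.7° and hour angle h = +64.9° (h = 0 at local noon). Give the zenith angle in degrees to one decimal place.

cos θ_z = sin φ sin δ + cos φ cos δ cos h = 0.069922 + 0.174050 = 0.243972.
θ_z = arccos(0.243972) = 75.9°.

θ_z = 75.9°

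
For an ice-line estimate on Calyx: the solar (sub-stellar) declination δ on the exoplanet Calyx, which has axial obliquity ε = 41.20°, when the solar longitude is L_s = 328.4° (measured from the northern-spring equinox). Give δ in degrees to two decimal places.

δ = -20.19°

sin δ = sin ε · sin L_s = sin 41.20° × sin 328.4° = -0.345144.
δ = arcsin(-0.345144) = -20.19°.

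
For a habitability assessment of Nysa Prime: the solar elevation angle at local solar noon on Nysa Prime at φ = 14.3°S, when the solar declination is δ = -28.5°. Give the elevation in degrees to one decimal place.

75.8°

At local noon the hour angle is zero, so the zenith angle equals |φ − δ| = |-14.3° − (-28.500°)| = 14.200°.
Elevation = 90° − 14.200° = 75.8°.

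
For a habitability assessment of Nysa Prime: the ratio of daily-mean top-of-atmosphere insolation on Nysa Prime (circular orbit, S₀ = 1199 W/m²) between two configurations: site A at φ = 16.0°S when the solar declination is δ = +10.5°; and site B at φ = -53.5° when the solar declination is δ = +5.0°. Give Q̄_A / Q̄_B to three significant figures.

— Configuration A (φ=-16.0°):
cos H₀ = −tan(-16.0°) tan(+10.500°) = 0.0531, H₀ = 1.5176 rad.
Bracket: H₀ sin φ sin δ + cos φ cos δ sin H₀ = 1.5176×-0.27564×0.18224 + 0.96126×0.98325×0.99859 = -0.076233 + 0.943826 = 0.867593.
Q̄ = (S₀/π) × [bracket] = (1199/π) × 0.867593 = 331.12 W/m².
— Configuration B (φ=-53.5°):
cos H₀ = −tan(-53.5°) tan(+5.000°) = 0.1182, H₀ = 1.4523 rad.
Bracket: H₀ sin φ sin δ + cos φ cos δ sin H₀ = 1.4523×-0.80386×0.08716 + 0.59482×0.99619×0.99299 = -0.101755 + 0.588400 = 0.486645.
Q̄ = (S₀/π) × [bracket] = (1199/π) × 0.486645 = 185.73 W/m².
Ratio Q̄_A / Q̄_B = 331.12 / 185.73 = 1.783.

Q̄_A / Q̄_B ≈ 1.78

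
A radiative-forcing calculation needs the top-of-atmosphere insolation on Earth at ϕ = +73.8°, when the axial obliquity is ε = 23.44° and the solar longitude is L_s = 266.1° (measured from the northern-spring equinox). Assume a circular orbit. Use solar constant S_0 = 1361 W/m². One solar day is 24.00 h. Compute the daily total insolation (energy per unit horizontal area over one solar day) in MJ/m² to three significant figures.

0.00 MJ/m²

Solar declination: sin δ = sin ε · sin L_s = sin 23.44° × sin 266.1° = -0.39687, so δ = -23.382°.
cos h₀ = −tan(+73.8°) tan(-23.382°) = 1.4882 ≥ 1 ⇒ polar night, h₀ = 0 and Q̄ = 0.
Daily total = Q̄ × 24.00 h × 3600 s/h = 0.00 MJ/m².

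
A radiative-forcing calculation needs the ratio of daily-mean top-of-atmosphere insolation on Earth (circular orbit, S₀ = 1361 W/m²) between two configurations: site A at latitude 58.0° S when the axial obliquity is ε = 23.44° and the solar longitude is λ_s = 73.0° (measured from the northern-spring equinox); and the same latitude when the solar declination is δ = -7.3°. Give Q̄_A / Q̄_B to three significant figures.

Q̄_A / Q̄_B ≈ 0.133

— Configuration A (φ=-58.0°):
Solar declination: sin δ = sin ε · sin λ_s = sin 23.44° × sin 73.0° = 0.38041, so δ = +22.359°.
cos H₀ = −tan(-58.0°) tan(+22.359°) = 0.6583, H₀ = 0.8523 rad.
Bracket: H₀ sin φ sin δ + cos φ cos δ sin H₀ = 0.8523×-0.84805×0.38041 + 0.52992×0.92482×0.75278 = -0.274958 + 0.368923 = 0.093965.
Q̄ = (S₀/π) × [bracket] = (1361/π) × 0.093965 = 40.707 W/m².
— Configuration B (φ=-58.0°):
cos H₀ = −tan(-58.0°) tan(-7.300°) = -0.2050, H₀ = 1.7773 rad.
Bracket: H₀ sin φ sin δ + cos φ cos δ sin H₀ = 1.7773×-0.84805×-0.12706 + 0.52992×0.99189×0.97876 = 0.191510 + 0.514458 = 0.705968.
Q̄ = (S₀/π) × [bracket] = (1361/π) × 0.705968 = 305.84 W/m².
Ratio Q̄_A / Q̄_B = 40.707 / 305.84 = 0.1331.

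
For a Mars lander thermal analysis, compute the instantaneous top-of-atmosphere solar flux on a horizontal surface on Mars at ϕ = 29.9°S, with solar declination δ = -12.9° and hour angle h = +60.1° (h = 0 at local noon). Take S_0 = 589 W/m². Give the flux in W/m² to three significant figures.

cos θ_z = sin ϕ sin δ + cos ϕ cos δ cos h = 0.111287 + 0.421231 = 0.532518.
Flux = S_0 · cos θ_z = 589 × 0.532518 = 313.7 W/m².

314 W/m²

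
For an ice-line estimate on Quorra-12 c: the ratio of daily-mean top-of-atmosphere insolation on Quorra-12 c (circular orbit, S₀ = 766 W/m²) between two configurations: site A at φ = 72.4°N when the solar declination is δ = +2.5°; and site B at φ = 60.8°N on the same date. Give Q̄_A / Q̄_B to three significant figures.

— Configuration A (φ=+72.4°):
cos H₀ = −tan(+72.4°) tan(+2.500°) = -0.1376, H₀ = 1.7089 rad.
Bracket: H₀ sin φ sin δ + cos φ cos δ sin H₀ = 1.7089×0.95319×0.04362 + 0.30237×0.99905×0.99048 = 0.071053 + 0.299207 = 0.370260.
Q̄ = (S₀/π) × [bracket] = (766/π) × 0.370260 = 90.279 W/m².
— Configuration B (φ=+60.8°):
cos H₀ = −tan(+60.8°) tan(+2.500°) = -0.0781, H₀ = 1.6490 rad.
Bracket: H₀ sin φ sin δ + cos φ cos δ sin H₀ = 1.6490×0.87292×0.04362 + 0.48786×0.99905×0.99694 = 0.062789 + 0.485905 = 0.548694.
Q̄ = (S₀/π) × [bracket] = (766/π) × 0.548694 = 133.79 W/m².
Ratio Q̄_A / Q̄_B = 90.279 / 133.79 = 0.6748.

Q̄_A / Q̄_B ≈ 0.675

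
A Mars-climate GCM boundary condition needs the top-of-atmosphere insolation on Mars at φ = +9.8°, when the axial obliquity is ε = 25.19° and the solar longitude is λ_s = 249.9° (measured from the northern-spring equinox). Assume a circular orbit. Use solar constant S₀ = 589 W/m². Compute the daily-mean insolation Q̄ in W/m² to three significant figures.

Solar declination: sin δ = sin ε · sin λ_s = sin 25.19° × sin 249.9° = -0.39970, so δ = -23.559°.
cos H₀ = −tan(+9.8°) tan(-23.559°) = 0.0753, H₀ = 1.4954 rad.
Bracket: H₀ sin φ sin δ + cos φ cos δ sin H₀ = 1.4954×0.17021×-0.39970 + 0.98541×0.91665×0.99716 = -0.101736 + 0.900711 = 0.798975.
Q̄ = (S₀/π) × [bracket] = (589/π) × 0.798975 = 149.8 W/m².

Q̄ ≈ 150 W/m²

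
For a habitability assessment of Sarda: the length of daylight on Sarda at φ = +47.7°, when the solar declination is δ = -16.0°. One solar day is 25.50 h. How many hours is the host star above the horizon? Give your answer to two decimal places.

10.15 h

cos H₀ = −tan φ · tan δ = −tan(+47.7°) × tan(-16.000°) = 0.3151, so H₀ = 1.2502 rad = 71.63°.
Daylight = 2H₀/(2π) × 25.50 h = (1.2502/π) × 25.50 = 10.15 h.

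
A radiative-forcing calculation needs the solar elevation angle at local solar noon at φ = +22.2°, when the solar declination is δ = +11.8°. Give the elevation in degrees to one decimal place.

79.6°

At local noon the hour angle is zero, so the zenith angle equals |φ − δ| = |+22.2° − (+11.800°)| = 10.400°.
Elevation = 90° − 10.400° = 79.6°.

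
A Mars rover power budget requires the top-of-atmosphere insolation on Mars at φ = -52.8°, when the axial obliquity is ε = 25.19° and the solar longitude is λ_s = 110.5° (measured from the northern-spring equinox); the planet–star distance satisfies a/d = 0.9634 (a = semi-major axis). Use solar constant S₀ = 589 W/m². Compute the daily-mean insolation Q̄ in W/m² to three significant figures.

Solar declination: sin δ = sin ε · sin λ_s = sin 25.19° × sin 110.5° = 0.39867, so δ = +23.495°.
cos H₀ = −tan(-52.8°) tan(+23.495°) = 0.5727, H₀ = 0.9610 rad.
Bracket: H₀ sin φ sin δ + cos φ cos δ sin H₀ = 0.9610×-0.79653×0.39867 + 0.60460×0.91710×0.81976 = -0.305168 + 0.454539 = 0.149371.
Inverse-square distance factor (a/d)² = 0.9634² = 0.928140.
Q̄ = (S₀/π) × 0.928140 × [bracket] = (589/π) × 0.928140 × 0.149371 = 25.99 W/m².

Q̄ ≈ 26.0 W/m²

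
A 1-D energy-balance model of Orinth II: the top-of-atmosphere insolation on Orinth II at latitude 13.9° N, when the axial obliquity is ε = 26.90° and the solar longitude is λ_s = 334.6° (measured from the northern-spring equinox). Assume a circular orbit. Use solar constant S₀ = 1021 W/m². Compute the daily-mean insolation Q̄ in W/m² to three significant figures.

Q̄ ≈ 286 W/m²

Solar declination: sin δ = sin ε · sin λ_s = sin 26.90° × sin 334.6° = -0.19407, so δ = -11.190°.
cos H₀ = −tan(+13.9°) tan(-11.190°) = 0.0490, H₀ = 1.5218 rad.
Bracket: H₀ sin φ sin δ + cos φ cos δ sin H₀ = 1.5218×0.24023×-0.19407 + 0.97072×0.98099×0.99880 = -0.070949 + 0.951124 = 0.880175.
Q̄ = (S₀/π) × [bracket] = (1021/π) × 0.880175 = 286.1 W/m².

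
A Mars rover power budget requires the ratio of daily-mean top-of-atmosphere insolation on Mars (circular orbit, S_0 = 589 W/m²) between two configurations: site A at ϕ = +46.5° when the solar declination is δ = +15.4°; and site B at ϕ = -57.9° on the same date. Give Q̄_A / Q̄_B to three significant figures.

— Configuration A (ϕ=+46.5°):
cos h₀ = −tan(+46.5°) tan(+15.400°) = -0.2903, h₀ = 1.8653 rad.
Bracket: h₀ sin ϕ sin δ + cos ϕ cos δ sin h₀ = 1.8653×0.72537×0.26556 + 0.68835×0.96410×0.95695 = 0.359311 + 0.635069 = 0.994380.
Q̄ = (S_0/π) × [bracket] = (589/π) × 0.994380 = 186.43 W/m².
— Configuration B (ϕ=-57.9°):
cos h₀ = −tan(-57.9°) tan(+15.400°) = 0.4391, h₀ = 1.1162 rad.
Bracket: h₀ sin ϕ sin δ + cos ϕ cos δ sin h₀ = 1.1162×-0.84712×0.26556 + 0.53140×0.96410×0.89844 = -0.251102 + 0.460291 = 0.209189.
Q̄ = (S_0/π) × [bracket] = (589/π) × 0.209189 = 39.220 W/m².
Ratio Q̄_A / Q̄_B = 186.43 / 39.220 = 4.753.

Q̄_A / Q̄_B ≈ 4.75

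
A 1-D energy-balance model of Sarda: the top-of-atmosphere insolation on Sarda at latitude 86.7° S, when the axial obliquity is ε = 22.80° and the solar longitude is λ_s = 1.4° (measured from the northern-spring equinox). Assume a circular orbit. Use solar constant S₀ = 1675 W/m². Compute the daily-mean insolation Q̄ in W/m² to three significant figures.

Solar declination: sin δ = sin ε · sin λ_s = sin 22.80° × sin 1.4° = 0.00947, so δ = +0.542°.
cos H₀ = −tan(-86.7°) tan(+0.542°) = 0.1642, H₀ = 1.4058 rad.
Bracket: H₀ sin φ sin δ + cos φ cos δ sin H₀ = 1.4058×-0.99834×0.00947 + 0.05756×0.99996×0.98643 = -0.013291 + 0.056777 = 0.043486.
Q̄ = (S₀/π) × [bracket] = (1675/π) × 0.043486 = 23.19 W/m².

Q̄ ≈ 23.2 W/m²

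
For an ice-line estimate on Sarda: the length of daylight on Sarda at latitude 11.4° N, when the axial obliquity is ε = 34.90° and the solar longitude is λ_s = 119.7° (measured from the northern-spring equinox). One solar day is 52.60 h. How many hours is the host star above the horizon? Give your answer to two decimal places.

28.24 h

Solar declination: sin δ = sin ε · sin λ_s = sin 34.90° × sin 119.7° = 0.49698, so δ = +29.801°.
cos H₀ = −tan φ · tan δ = −tan(+11.4°) × tan(+29.801°) = -0.1155, so H₀ = 1.6865 rad = 96.63°.
Daylight = 2H₀/(2π) × 52.60 h = (1.6865/π) × 52.60 = 28.24 h.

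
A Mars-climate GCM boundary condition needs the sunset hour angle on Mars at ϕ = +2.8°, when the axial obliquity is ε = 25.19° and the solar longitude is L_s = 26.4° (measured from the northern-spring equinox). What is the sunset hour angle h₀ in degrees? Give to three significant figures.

Solar declination: sin δ = sin ε · sin L_s = sin 25.19° × sin 26.4° = 0.18925, so δ = +10.909°.
cos h₀ = −tan ϕ · tan δ = −tan(+2.8°) × tan(+10.909°) = -0.0094, so h₀ = 1.5802 rad = 90.54°.

h₀ = 90.5°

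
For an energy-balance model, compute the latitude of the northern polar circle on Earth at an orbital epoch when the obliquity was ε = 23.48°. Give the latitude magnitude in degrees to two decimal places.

66.52°

The polar circle is the lowest latitude that experiences at least one full rotation of continuous daylight at the northern-summer solstice; it lies at |ϕ| = 90° − ε = 90° − 23.48° = 66.52°.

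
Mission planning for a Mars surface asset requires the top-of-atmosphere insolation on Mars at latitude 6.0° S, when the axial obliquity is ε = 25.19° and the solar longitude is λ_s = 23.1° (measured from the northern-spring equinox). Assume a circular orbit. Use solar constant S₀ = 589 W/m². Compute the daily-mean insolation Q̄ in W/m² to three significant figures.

Solar declination: sin δ = sin ε · sin λ_s = sin 25.19° × sin 23.1° = 0.16699, so δ = +9.613°.
cos H₀ = −tan(-6.0°) tan(+9.613°) = 0.0178, H₀ = 1.5530 rad.
Bracket: H₀ sin φ sin δ + cos φ cos δ sin H₀ = 1.5530×-0.10453×0.16699 + 0.99452×0.98596×0.99984 = -0.027108 + 0.980400 = 0.953292.
Q̄ = (S₀/π) × [bracket] = (589/π) × 0.953292 = 178.7 W/m².

Q̄ ≈ 179 W/m²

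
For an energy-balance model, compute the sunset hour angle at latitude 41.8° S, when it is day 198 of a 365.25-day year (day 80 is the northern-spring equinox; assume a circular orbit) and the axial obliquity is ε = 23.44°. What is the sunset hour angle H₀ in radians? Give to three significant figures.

Solar longitude: λ_s = 360° × (198 − 80)/365.25 = 116.304°.
sin δ = sin 23.44° × sin 116.304° = 0.35660, so δ = +20.892°.
cos H₀ = −tan φ · tan δ = −tan(-41.8°) × tan(+20.892°) = 0.3413, so H₀ = 1.2225 rad = 70.05°.

H₀ = 1.22 rad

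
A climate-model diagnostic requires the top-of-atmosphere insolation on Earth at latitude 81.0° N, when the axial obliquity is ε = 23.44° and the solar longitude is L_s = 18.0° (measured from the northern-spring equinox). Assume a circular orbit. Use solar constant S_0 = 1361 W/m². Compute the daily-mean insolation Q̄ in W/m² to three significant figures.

Q̄ ≈ 172 W/m²

Solar declination: sin δ = sin ε · sin L_s = sin 23.44° × sin 18.0° = 0.12292, so δ = +7.061°.
cos h₀ = −tan(+81.0°) tan(+7.061°) = -0.7820, h₀ = 2.4687 rad.
Bracket: h₀ sin ϕ sin δ + cos ϕ cos δ sin h₀ = 2.4687×0.98769×0.12292 + 0.15643×0.99242×0.62323 = 0.299717 + 0.096753 = 0.396470.
Q̄ = (S_0/π) × [bracket] = (1361/π) × 0.396470 = 171.8 W/m².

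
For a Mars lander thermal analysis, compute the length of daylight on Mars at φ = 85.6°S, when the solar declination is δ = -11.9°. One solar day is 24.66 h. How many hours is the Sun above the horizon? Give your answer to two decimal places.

Sunrise equation: cos H₀ = −tan φ · tan δ = -2.7387 ≤ −1, so the Sun never sets (polar day) and H₀ = π.
Daylight = 2H₀/(2π) × 24.66 h = (3.1416/π) × 24.66 = 24.66 h.

24.66 h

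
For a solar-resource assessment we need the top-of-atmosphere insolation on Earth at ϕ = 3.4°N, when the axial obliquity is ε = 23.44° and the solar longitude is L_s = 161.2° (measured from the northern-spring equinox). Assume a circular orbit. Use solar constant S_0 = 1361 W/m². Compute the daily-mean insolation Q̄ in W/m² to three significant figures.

Solar declination: sin δ = sin ε · sin L_s = sin 23.44° × sin 161.2° = 0.12819, so δ = +7.365°.
cos h₀ = −tan(+3.4°) tan(+7.365°) = -0.0077, h₀ = 1.5785 rad.
Bracket: h₀ sin ϕ sin δ + cos ϕ cos δ sin h₀ = 1.5785×0.05931×0.12819 + 0.99824×0.99175×0.99997 = 0.012001 + 0.989975 = 1.001976.
Q̄ = (S_0/π) × [bracket] = (1361/π) × 1.001976 = 434.1 W/m².

Q̄ ≈ 434 W/m²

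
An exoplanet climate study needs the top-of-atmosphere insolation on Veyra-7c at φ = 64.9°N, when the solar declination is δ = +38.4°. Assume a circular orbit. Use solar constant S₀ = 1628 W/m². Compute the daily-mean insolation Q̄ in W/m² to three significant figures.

Q̄ ≈ 916 W/m²

cos H₀ = −tan(+64.9°) tan(+38.400°) = -1.6920 ≤ −1 ⇒ polar day, H₀ = π.
Bracket: H₀ sin φ sin δ + cos φ cos δ sin H₀ = 3.1416×0.90557×0.62115 + 0.42420×0.78369×0.00000 = 1.767134 + 0.000000 = 1.767134.
Q̄ = (S₀/π) × [bracket] = (1628/π) × 1.767134 = 915.7 W/m².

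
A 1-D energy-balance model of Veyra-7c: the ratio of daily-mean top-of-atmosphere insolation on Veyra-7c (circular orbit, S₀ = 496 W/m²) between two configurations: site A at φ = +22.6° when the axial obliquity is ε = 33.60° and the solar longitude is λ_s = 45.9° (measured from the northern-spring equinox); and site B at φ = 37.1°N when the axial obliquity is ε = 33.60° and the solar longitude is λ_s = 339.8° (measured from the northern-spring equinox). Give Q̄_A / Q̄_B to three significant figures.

— Configuration A (φ=+22.6°):
Solar declination: sin δ = sin ε · sin λ_s = sin 33.60° × sin 45.9° = 0.39741, so δ = +23.416°.
cos H₀ = −tan(+22.6°) tan(+23.416°) = -0.1803, H₀ = 1.7521 rad.
Bracket: H₀ sin φ sin δ + cos φ cos δ sin H₀ = 1.7521×0.38430×0.39741 + 0.92321×0.91764×0.98362 = 0.267589 + 0.833298 = 1.100887.
Q̄ = (S₀/π) × [bracket] = (496/π) × 1.100887 = 173.81 W/m².
— Configuration B (φ=+37.1°):
Solar declination: sin δ = sin ε · sin λ_s = sin 33.60° × sin 339.8° = -0.19109, so δ = -11.016°.
cos H₀ = −tan(+37.1°) tan(-11.016°) = 0.1472, H₀ = 1.4230 rad.
Bracket: H₀ sin φ sin δ + cos φ cos δ sin H₀ = 1.4230×0.60321×-0.19109 + 0.79758×0.98157×0.98910 = -0.164026 + 0.774347 = 0.610321.
Q̄ = (S₀/π) × [bracket] = (496/π) × 0.610321 = 96.359 W/m².
Ratio Q̄_A / Q̄_B = 173.81 / 96.359 = 1.804.

Q̄_A / Q̄_B ≈ 1.80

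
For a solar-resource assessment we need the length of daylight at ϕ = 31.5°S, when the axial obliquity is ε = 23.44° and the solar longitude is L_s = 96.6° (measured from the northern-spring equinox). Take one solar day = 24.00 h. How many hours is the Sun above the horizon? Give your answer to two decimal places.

9.96 h

Solar declination: sin δ = sin ε · sin L_s = sin 23.44° × sin 96.6° = 0.39515, so δ = +23.275°.
cos h₀ = −tan ϕ · tan δ = −tan(-31.5°) × tan(+23.275°) = 0.2636, so h₀ = 1.3040 rad = 74.72°.
Daylight = 2h₀/(2π) × 24.00 h = (1.3040/π) × 24.00 = 9.96 h.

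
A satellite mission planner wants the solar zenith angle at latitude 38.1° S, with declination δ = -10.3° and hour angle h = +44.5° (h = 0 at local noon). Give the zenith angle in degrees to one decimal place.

θ_z = 48.5°

cos θ_z = sin φ sin δ + cos φ cos δ cos h = 0.110327 + 0.552237 = 0.662564.
θ_z = arccos(0.662564) = 48.5°.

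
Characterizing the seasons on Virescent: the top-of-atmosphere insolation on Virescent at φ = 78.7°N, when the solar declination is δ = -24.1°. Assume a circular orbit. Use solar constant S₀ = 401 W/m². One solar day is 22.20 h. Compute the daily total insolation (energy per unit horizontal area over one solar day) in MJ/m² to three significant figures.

cos H₀ = −tan(+78.7°) tan(-24.100°) = 2.2386 ≥ 1 ⇒ polar night, H₀ = 0 and Q̄ = 0.
Daily total = Q̄ × 22.20 h × 3600 s/h = 0.00 MJ/m².

0.00 MJ/m²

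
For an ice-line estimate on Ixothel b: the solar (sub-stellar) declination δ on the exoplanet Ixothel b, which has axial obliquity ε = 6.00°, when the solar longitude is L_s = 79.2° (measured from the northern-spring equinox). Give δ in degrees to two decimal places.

sin δ = sin ε · sin L_s = sin 6.00° × sin 79.2° = 0.102677.
δ = arcsin(0.102677) = +5.89°.

δ = +5.89°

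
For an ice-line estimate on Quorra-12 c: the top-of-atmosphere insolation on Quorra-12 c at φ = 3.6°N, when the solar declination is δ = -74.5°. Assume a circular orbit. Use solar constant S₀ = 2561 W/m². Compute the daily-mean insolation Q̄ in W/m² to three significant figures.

cos H₀ = −tan(+3.6°) tan(-74.500°) = 0.2269, H₀ = 1.3419 rad.
Bracket: H₀ sin φ sin δ + cos φ cos δ sin H₀ = 1.3419×0.06279×-0.96363 + 0.99803×0.26724×0.97393 = -0.081193 + 0.259760 = 0.178567.
Q̄ = (S₀/π) × [bracket] = (2561/π) × 0.178567 = 145.6 W/m².

Q̄ ≈ 146 W/m²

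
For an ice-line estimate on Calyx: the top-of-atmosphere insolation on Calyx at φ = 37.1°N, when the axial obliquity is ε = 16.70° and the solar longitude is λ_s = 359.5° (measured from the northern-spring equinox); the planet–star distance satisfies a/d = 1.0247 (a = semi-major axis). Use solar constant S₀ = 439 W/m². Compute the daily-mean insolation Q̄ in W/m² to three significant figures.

Solar declination: sin δ = sin ε · sin λ_s = sin 16.70° × sin 359.5° = -0.00251, so δ = -0.144°.
cos H₀ = −tan(+37.1°) tan(-0.144°) = 0.0019, H₀ = 1.5689 rad.
Bracket: H₀ sin φ sin δ + cos φ cos δ sin H₀ = 1.5689×0.60321×-0.00251 + 0.79758×1.00000×1.00000 = -0.002375 + 0.797580 = 0.795205.
Inverse-square distance factor (a/d)² = 1.0247² = 1.050010.
Q̄ = (S₀/π) × 1.050010 × [bracket] = (439/π) × 1.050010 × 0.795205 = 116.7 W/m².

Q̄ ≈ 117 W/m²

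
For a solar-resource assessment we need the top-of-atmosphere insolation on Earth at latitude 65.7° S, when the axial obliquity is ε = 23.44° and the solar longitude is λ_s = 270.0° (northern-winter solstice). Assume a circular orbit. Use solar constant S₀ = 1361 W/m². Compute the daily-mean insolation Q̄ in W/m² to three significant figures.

Solar declination: sin δ = sin ε · sin λ_s = sin 23.44° × sin 270.0° = -0.39779, so δ = -23.440°.
cos H₀ = −tan(-65.7°) tan(-23.440°) = -0.9602, H₀ = 2.8587 rad.
Bracket: H₀ sin φ sin δ + cos φ cos δ sin H₀ = 2.8587×-0.91140×-0.39779 + 0.41151×0.91748×0.27915 = 1.036410 + 0.105394 = 1.141804.
Q̄ = (S₀/π) × [bracket] = (1361/π) × 1.141804 = 494.7 W/m².

Q̄ ≈ 495 W/m²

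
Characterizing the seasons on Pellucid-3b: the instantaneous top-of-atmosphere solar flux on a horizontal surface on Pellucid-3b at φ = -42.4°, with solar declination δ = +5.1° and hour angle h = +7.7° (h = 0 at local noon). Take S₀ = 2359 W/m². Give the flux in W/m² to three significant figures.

1.58e+03 W/m²

cos θ_z = sin φ sin δ + cos φ cos δ cos h = -0.059942 + 0.728900 = 0.668958.
Flux = S₀ · cos θ_z = 2359 × 0.668958 = 1578 W/m².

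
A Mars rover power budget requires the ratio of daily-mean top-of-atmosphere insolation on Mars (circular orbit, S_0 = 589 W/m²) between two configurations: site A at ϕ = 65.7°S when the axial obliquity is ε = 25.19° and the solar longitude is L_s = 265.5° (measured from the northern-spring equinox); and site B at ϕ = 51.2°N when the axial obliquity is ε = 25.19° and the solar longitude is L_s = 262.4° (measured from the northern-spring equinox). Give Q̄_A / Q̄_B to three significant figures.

Q̄_A / Q̄_B ≈ 8.11

— Configuration A (ϕ=-65.7°):
Solar declination: sin δ = sin ε · sin L_s = sin 25.19° × sin 265.5° = -0.42431, so δ = -25.107°.
cos h₀ = −tan(-65.7°) tan(-25.107°) = -1.0378 ≤ −1 ⇒ polar day, h₀ = π.
Bracket: h₀ sin ϕ sin δ + cos ϕ cos δ sin h₀ = 3.1416×-0.91140×-0.42431 + 0.41151×0.90552×0.00000 = 1.214907 + 0.000000 = 1.214907.
Q̄ = (S_0/π) × [bracket] = (589/π) × 1.214907 = 227.78 W/m².
— Configuration B (ϕ=+51.2°):
Solar declination: sin δ = sin ε · sin L_s = sin 25.19° × sin 262.4° = -0.42188, so δ = -24.953°.
cos h₀ = −tan(+51.2°) tan(-24.953°) = 0.5787, h₀ = 0.9536 rad.
Bracket: h₀ sin ϕ sin δ + cos ϕ cos δ sin h₀ = 0.9536×0.77934×-0.42188 + 0.62660×0.90665×0.81551 = -0.313532 + 0.463297 = 0.149765.
Q̄ = (S_0/π) × [bracket] = (589/π) × 0.149765 = 28.079 W/m².
Ratio Q̄_A / Q̄_B = 227.78 / 28.079 = 8.112.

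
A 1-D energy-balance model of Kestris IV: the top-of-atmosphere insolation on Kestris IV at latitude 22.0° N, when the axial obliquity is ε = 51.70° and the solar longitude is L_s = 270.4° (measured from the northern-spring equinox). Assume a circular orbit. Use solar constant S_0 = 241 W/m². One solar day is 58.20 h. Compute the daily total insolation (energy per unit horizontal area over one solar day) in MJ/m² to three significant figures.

Solar declination: sin δ = sin ε · sin L_s = sin 51.70° × sin 270.4° = -0.78476, so δ = -51.698°.
cos h₀ = −tan(+22.0°) tan(-51.698°) = 0.5116, h₀ = 1.0338 rad.
Bracket: h₀ sin ϕ sin δ + cos ϕ cos δ sin h₀ = 1.0338×0.37461×-0.78476 + 0.92718×0.61980×0.85925 = -0.303915 + 0.493782 = 0.189867.
Q̄ = (S_0/π) × [bracket] = (241/π) × 0.189867 = 14.565 W/m².
Daily total = Q̄ × 58.20 h × 3600 s/h = 14.565 × 58.20 × 3600 / 10⁶ = 3.052 MJ/m².

3.05 MJ/m²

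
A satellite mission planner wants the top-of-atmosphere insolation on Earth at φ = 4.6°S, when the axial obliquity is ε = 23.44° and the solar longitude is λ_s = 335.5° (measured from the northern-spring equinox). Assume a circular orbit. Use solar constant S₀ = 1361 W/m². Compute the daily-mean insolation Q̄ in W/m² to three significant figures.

Solar declination: sin δ = sin ε · sin λ_s = sin 23.44° × sin 335.5° = -0.16496, so δ = -9.495°.
cos H₀ = −tan(-4.6°) tan(-9.495°) = -0.0135, H₀ = 1.5843 rad.
Bracket: H₀ sin φ sin δ + cos φ cos δ sin H₀ = 1.5843×-0.08020×-0.16496 + 0.99678×0.98630×0.99991 = 0.020960 + 0.983036 = 1.003996.
Q̄ = (S₀/π) × [bracket] = (1361/π) × 1.003996 = 435.0 W/m².

Q̄ ≈ 435 W/m²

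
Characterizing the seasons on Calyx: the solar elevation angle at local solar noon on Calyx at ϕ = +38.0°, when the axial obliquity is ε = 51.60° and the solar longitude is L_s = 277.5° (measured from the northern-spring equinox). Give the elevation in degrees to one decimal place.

1.0°

Solar declination: sin δ = sin ε · sin L_s = sin 51.60° × sin 277.5° = -0.77699, so δ = -50.986°.
At local noon the hour angle is zero, so the zenith angle equals |ϕ − δ| = |+38.0° − (-50.986°)| = 88.986°.
Elevation = 90° − 88.986° = 1.0°.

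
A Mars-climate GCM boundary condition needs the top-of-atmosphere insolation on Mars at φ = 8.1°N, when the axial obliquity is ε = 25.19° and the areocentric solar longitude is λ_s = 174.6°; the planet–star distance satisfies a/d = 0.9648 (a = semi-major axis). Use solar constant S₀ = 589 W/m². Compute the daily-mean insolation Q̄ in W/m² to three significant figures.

Q̄ ≈ 174 W/m²

sin δ = sin 25.19° × sin 174.6° = 0.04005, so δ = +2.296°.
cos H₀ = −tan(+8.1°) tan(+2.296°) = -0.0057, H₀ = 1.5765 rad.
Bracket: H₀ sin φ sin δ + cos φ cos δ sin H₀ = 1.5765×0.14090×0.04005 + 0.99002×0.99920×0.99998 = 0.008896 + 0.989208 = 0.998104.
Inverse-square distance factor (a/d)² = 0.9648² = 0.930839.
Q̄ = (S₀/π) × 0.930839 × [bracket] = (589/π) × 0.930839 × 0.998104 = 174.2 W/m².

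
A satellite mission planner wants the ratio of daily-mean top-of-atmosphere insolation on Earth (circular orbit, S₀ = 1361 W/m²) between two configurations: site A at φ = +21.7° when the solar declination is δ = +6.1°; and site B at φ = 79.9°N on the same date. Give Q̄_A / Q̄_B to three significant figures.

Q̄_A / Q̄_B ≈ 2.66

— Configuration A (φ=+21.7°):
cos H₀ = −tan(+21.7°) tan(+6.100°) = -0.0425, H₀ = 1.6133 rad.
Bracket: H₀ sin φ sin δ + cos φ cos δ sin H₀ = 1.6133×0.36975×0.10626 + 0.92913×0.99434×0.99910 = 0.063386 + 0.923040 = 0.986426.
Q̄ = (S₀/π) × [bracket] = (1361/π) × 0.986426 = 427.34 W/m².
— Configuration B (φ=+79.9°):
cos H₀ = −tan(+79.9°) tan(+6.100°) = -0.6000, H₀ = 2.2142 rad.
Bracket: H₀ sin φ sin δ + cos φ cos δ sin H₀ = 2.2142×0.98450×0.10626 + 0.17537×0.99434×0.80003 = 0.231634 + 0.139507 = 0.371141.
Q̄ = (S₀/π) × [bracket] = (1361/π) × 0.371141 = 160.79 W/m².
Ratio Q̄_A / Q̄_B = 427.34 / 160.79 = 2.658.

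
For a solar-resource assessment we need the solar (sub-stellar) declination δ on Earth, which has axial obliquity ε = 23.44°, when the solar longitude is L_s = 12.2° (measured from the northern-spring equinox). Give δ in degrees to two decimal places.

sin δ = sin ε · sin L_s = sin 23.44° × sin 12.2° = 0.084063.
δ = arcsin(0.084063) = +4.82°.

δ = +4.82°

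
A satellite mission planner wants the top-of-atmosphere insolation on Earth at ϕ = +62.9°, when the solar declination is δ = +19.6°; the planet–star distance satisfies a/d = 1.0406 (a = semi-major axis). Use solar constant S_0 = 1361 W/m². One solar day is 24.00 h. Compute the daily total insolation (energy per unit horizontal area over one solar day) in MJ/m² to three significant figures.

40.8 MJ/m²

cos h₀ = −tan(+62.9°) tan(+19.600°) = -0.6958, h₀ = 2.3404 rad.
Bracket: h₀ sin ϕ sin δ + cos ϕ cos δ sin h₀ = 2.3404×0.89021×0.33545 + 0.45554×0.94206×0.71819 = 0.698892 + 0.308208 = 1.007100.
Inverse-square distance factor (a/d)² = 1.0406² = 1.082848.
Q̄ = (S_0/π) × 1.082848 × [bracket] = (1361/π) × 1.082848 × 1.007100 = 472.44 W/m².
Daily total = Q̄ × 24.00 h × 3600 s/h = 472.44 × 24.00 × 3600 / 10⁶ = 40.82 MJ/m².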